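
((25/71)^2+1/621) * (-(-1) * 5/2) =982915/3130461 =0.31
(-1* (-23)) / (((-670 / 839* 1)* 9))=-19297 / 6030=-3.20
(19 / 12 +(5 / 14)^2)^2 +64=5784913 / 86436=66.93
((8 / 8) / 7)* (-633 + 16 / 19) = -12011 / 133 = -90.31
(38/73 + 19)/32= 1425/2336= 0.61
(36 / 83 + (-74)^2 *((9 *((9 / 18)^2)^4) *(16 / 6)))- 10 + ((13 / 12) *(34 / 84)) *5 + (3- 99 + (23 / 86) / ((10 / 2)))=1843991309 / 4496940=410.05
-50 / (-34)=25 / 17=1.47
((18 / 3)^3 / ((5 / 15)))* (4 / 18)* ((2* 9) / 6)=432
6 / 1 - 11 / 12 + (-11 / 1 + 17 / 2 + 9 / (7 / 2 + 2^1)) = 557 / 132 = 4.22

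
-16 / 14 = -8 / 7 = -1.14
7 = 7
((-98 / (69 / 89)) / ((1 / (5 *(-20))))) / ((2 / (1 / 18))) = 218050 / 621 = 351.13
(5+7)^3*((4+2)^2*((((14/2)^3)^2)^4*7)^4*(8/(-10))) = -160968251768589556100454300000000000000000000000000000000000000000000000000000000000000000.00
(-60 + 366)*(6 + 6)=3672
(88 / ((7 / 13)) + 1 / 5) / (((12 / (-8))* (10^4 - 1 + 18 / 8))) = -0.01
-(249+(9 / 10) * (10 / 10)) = -2499 / 10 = -249.90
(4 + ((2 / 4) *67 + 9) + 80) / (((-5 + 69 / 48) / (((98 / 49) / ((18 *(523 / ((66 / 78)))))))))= -22264 / 3487887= -0.01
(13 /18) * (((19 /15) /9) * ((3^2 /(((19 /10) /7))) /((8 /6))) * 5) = 455 /36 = 12.64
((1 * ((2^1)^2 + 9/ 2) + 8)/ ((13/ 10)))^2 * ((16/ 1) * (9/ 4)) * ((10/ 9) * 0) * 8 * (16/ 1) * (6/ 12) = 0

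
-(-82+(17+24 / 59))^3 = 55349900731 / 205379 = 269501.27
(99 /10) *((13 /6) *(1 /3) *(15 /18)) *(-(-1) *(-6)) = -143 /4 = -35.75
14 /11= 1.27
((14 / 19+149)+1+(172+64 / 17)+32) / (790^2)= 28949 / 50396075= 0.00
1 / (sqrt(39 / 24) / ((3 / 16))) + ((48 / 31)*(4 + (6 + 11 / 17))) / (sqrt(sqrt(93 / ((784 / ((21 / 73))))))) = 3*sqrt(26) / 104 + 5792*sqrt(3)*31^(3 / 4)*511^(1 / 4) / 16337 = 38.50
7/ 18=0.39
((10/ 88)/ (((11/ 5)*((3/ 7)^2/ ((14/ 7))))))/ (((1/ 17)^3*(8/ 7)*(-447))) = -42128975/ 7788528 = -5.41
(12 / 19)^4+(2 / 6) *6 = 281378 / 130321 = 2.16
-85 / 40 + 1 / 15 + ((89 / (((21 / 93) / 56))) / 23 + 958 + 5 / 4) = 5290489 / 2760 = 1916.84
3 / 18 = 1 / 6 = 0.17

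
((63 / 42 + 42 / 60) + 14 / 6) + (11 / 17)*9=2641 / 255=10.36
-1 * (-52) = 52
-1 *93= -93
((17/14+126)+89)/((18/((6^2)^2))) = 108972/7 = 15567.43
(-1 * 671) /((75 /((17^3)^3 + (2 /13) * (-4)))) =-344814015559321 /325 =-1060966201720.99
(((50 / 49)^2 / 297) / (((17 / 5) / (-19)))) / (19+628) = -237500 / 7843353903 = -0.00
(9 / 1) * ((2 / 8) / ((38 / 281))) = 2529 / 152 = 16.64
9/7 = 1.29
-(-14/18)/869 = 7/7821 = 0.00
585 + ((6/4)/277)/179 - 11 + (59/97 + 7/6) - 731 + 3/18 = -4474567379/28857306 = -155.06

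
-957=-957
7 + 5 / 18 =131 / 18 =7.28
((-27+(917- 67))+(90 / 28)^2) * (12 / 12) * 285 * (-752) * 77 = -96265203540 / 7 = -13752171934.29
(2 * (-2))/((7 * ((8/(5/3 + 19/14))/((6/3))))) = -127/294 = -0.43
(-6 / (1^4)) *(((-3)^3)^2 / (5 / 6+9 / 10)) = -32805 / 13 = -2523.46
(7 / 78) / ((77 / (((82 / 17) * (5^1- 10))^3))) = -34460500 / 2107677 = -16.35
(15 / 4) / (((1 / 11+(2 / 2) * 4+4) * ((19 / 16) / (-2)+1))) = 1320 / 1157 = 1.14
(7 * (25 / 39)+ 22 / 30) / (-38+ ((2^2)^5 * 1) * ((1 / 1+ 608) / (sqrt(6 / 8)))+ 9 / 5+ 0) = 184258 / 505565988815121+ 2116136960 * sqrt(3) / 505565988815121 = 0.00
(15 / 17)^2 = 0.78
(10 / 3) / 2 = 5 / 3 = 1.67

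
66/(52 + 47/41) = 2706/2179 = 1.24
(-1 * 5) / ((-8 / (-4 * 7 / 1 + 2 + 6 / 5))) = -31 / 2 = -15.50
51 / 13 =3.92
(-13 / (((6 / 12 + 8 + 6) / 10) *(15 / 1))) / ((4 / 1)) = -13 / 87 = -0.15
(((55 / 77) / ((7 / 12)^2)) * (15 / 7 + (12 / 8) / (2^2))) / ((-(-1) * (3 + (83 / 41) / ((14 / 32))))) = 0.69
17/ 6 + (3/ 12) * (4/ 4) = 37/ 12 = 3.08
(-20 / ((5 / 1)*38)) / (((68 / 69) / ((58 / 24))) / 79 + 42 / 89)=-4689677 / 21254483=-0.22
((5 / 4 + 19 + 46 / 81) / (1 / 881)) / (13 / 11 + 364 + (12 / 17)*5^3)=1111218515 / 27471636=40.45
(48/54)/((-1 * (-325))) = 8/2925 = 0.00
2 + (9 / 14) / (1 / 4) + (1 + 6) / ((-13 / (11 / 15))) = 5701 / 1365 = 4.18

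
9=9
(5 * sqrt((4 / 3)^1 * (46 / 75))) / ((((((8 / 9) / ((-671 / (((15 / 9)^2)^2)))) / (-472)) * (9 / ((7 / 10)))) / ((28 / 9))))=23278332 * sqrt(46) / 3125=50522.03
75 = 75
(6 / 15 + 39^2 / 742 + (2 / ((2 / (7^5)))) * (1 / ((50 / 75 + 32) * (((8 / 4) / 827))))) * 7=1578591643 / 1060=1489237.40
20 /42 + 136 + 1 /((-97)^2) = 26966215 /197589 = 136.48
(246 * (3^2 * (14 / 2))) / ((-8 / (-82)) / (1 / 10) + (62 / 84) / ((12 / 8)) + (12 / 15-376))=-200156670 / 4826753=-41.47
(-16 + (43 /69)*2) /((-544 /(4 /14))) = 509 /65688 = 0.01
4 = 4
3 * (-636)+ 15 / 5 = -1905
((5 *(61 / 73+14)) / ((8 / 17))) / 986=5415 / 33872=0.16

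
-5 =-5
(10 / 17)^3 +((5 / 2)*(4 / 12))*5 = 128825 / 29478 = 4.37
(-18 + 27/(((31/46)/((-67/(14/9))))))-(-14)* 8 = -354065/217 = -1631.64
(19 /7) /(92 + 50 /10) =19 /679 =0.03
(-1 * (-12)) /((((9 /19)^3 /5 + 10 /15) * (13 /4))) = 4938480 /920101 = 5.37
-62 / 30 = -31 / 15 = -2.07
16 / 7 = 2.29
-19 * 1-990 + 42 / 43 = -1008.02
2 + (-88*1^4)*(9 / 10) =-386 / 5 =-77.20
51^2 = 2601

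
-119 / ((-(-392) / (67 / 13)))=-1139 / 728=-1.56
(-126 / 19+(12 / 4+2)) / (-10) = 31 / 190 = 0.16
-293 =-293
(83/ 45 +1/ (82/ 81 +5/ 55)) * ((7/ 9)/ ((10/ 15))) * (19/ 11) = 8091986/ 1459755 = 5.54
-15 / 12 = -5 / 4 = -1.25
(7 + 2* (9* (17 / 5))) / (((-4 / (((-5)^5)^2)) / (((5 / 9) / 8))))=-3330078125 / 288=-11562771.27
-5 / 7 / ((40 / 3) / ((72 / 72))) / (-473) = 3 / 26488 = 0.00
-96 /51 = -32 /17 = -1.88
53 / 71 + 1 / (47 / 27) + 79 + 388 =1562787 / 3337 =468.32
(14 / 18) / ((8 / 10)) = 35 / 36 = 0.97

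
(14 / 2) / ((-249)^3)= -7 / 15438249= -0.00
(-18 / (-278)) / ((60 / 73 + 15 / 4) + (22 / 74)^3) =133116084 / 9453446573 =0.01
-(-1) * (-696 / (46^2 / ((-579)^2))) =-58331934 / 529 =-110268.31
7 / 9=0.78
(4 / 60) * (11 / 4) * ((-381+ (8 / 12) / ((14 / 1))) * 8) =-35200 / 63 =-558.73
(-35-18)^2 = 2809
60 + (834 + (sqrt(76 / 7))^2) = 6334 / 7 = 904.86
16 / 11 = 1.45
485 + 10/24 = 5825/12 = 485.42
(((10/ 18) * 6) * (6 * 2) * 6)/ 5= 48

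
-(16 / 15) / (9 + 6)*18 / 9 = -32 / 225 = -0.14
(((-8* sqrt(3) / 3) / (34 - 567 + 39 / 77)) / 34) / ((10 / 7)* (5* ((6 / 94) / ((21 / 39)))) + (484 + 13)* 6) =177331* sqrt(3) / 3591204206148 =0.00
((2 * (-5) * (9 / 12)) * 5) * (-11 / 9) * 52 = 7150 / 3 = 2383.33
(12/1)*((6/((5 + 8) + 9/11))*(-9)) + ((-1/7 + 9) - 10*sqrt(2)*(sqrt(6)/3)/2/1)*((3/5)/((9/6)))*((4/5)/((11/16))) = -1564391/36575 - 256*sqrt(3)/165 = -45.46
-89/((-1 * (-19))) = -89/19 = -4.68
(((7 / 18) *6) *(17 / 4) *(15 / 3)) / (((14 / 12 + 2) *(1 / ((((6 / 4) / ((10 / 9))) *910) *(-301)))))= -440036415 / 76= -5789952.83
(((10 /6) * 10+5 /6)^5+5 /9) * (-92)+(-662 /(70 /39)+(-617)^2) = -379562706343 /2520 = -150620121.56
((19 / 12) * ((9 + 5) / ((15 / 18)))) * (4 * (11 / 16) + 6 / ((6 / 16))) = 1995 / 4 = 498.75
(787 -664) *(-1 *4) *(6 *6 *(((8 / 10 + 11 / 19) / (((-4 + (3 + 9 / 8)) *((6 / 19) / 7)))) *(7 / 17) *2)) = -303182208 / 85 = -3566849.51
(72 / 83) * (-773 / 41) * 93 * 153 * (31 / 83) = -24549805944 / 282449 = -86917.66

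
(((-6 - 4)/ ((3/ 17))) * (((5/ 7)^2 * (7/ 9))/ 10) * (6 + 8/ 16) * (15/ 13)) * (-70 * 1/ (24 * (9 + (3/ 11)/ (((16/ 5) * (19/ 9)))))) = 4441250/ 816237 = 5.44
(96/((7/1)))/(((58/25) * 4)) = 300/203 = 1.48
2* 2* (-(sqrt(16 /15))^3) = -256* sqrt(15) /225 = -4.41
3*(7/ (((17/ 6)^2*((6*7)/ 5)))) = 90/ 289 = 0.31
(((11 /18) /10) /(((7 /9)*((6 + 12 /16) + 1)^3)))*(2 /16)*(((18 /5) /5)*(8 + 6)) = 792 /3723875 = 0.00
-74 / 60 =-37 / 30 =-1.23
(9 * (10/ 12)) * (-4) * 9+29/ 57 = -15361/ 57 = -269.49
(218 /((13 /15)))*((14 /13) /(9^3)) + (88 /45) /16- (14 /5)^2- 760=-1575630299 /2053350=-767.35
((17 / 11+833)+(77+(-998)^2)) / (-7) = -10966071 / 77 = -142416.51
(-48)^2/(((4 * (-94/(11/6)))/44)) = -23232/47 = -494.30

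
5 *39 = 195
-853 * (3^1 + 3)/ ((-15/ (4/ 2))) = 3412/ 5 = 682.40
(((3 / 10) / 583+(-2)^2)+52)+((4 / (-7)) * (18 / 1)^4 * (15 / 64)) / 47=-466346543 / 1918070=-243.13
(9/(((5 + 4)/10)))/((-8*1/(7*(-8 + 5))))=105/4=26.25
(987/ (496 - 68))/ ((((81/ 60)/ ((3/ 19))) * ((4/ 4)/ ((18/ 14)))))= 705/ 2033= 0.35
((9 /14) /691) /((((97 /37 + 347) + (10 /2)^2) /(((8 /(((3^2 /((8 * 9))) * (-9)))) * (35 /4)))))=-1480 /9577951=-0.00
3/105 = 1/35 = 0.03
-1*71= -71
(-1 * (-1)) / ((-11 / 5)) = -5 / 11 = -0.45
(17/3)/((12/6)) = 17/6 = 2.83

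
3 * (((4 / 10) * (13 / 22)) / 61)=39 / 3355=0.01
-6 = -6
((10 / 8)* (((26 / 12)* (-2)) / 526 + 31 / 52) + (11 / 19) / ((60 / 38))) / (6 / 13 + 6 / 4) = 100433 / 178840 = 0.56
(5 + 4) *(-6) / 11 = -54 / 11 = -4.91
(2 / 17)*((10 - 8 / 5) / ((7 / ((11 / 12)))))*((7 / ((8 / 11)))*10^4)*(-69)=-14610750 / 17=-859455.88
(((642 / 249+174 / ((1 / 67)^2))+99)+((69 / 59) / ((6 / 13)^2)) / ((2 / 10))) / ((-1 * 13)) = -60093.46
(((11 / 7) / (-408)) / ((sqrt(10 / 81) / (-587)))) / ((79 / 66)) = 639243 * sqrt(10) / 376040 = 5.38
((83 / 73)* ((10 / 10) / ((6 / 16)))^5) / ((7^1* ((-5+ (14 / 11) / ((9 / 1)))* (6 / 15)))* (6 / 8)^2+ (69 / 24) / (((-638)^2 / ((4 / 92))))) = -20.04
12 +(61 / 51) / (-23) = 14015 / 1173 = 11.95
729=729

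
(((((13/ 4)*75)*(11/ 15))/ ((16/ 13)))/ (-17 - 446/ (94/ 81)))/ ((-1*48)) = 436865/ 57944064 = 0.01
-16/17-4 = -84/17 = -4.94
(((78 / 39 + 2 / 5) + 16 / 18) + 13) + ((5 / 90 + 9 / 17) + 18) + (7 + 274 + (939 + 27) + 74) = 2074487 / 1530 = 1355.87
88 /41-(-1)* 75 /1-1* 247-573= -30457 /41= -742.85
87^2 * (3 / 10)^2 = 68121 / 100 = 681.21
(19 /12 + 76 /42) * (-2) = -95 /14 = -6.79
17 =17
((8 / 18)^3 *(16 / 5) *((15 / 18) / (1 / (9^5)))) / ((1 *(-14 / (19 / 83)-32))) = -43776 / 295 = -148.39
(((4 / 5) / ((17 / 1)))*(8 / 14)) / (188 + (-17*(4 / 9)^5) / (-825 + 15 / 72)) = 311699988 / 2179176684209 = 0.00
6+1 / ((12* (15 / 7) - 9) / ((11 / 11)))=709 / 117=6.06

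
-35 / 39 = -0.90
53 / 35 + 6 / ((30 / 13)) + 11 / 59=8881 / 2065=4.30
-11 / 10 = -1.10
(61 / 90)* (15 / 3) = 3.39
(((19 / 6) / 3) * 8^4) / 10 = 19456 / 45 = 432.36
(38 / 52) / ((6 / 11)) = 209 / 156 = 1.34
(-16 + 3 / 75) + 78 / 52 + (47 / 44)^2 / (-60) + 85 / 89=-699069757 / 51691200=-13.52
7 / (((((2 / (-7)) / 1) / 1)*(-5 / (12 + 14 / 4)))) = 1519 / 20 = 75.95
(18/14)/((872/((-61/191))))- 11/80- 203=-203.14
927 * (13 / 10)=12051 / 10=1205.10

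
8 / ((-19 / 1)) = -8 / 19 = -0.42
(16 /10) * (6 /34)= 24 /85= 0.28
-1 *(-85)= 85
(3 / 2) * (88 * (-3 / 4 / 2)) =-99 / 2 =-49.50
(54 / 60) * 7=63 / 10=6.30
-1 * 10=-10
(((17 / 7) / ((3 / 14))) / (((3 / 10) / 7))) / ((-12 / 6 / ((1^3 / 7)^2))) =-170 / 63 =-2.70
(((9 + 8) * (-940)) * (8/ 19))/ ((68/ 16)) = -30080/ 19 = -1583.16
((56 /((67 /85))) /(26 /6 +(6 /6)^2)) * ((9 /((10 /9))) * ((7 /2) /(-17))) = -11907 /536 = -22.21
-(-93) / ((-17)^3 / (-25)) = 2325 / 4913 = 0.47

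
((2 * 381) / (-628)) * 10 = -1905 / 157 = -12.13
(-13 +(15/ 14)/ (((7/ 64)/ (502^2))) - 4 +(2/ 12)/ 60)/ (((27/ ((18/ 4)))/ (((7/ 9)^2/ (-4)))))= -43545991369/ 699840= -62222.78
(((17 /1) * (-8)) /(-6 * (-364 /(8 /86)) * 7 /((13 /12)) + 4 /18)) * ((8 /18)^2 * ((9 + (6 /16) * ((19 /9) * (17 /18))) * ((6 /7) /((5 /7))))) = -33688 /16263585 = -0.00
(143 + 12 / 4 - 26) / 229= 120 / 229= 0.52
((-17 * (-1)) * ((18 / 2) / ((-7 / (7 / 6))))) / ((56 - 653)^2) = -0.00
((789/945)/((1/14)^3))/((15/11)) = 1134056/675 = 1680.08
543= 543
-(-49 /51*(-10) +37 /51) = -31 /3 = -10.33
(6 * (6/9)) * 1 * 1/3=4/3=1.33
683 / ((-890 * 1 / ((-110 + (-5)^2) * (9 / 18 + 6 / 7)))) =220609 / 2492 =88.53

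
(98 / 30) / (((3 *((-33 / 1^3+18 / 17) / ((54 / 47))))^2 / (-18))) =-3058776 / 361845245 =-0.01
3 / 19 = 0.16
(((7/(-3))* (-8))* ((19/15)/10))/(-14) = -38/225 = -0.17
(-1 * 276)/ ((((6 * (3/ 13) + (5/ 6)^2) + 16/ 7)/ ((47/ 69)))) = -615888/ 14299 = -43.07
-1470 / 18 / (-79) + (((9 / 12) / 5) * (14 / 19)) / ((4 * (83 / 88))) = 1986572 / 1868745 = 1.06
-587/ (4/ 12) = -1761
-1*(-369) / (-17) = -369 / 17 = -21.71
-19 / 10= -1.90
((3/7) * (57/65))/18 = 19/910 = 0.02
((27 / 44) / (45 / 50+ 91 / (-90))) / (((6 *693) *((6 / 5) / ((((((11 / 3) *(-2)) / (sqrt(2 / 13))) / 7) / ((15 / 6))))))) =sqrt(26) / 4312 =0.00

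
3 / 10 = 0.30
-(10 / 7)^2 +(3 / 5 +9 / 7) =-38 / 245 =-0.16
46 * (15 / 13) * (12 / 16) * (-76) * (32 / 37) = -1258560 / 481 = -2616.55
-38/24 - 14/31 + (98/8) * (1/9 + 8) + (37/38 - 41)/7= 6798605/74214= 91.61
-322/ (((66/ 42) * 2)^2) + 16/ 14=-31.46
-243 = -243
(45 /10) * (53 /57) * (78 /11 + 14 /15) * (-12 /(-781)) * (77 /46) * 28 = 41261136 /1706485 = 24.18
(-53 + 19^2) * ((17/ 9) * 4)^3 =96845056/ 729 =132846.44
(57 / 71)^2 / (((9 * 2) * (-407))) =-361 / 4103374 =-0.00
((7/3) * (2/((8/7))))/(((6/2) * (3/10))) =245/54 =4.54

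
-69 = -69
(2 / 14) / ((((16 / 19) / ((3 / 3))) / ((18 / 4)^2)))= 1539 / 448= 3.44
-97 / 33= -2.94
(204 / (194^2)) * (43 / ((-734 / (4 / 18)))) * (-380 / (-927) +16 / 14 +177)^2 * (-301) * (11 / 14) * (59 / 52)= 27385414477836113897 / 45364870464096456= 603.67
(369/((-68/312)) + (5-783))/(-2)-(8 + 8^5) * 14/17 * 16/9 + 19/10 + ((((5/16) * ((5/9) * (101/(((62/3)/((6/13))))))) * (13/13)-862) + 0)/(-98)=-22594208196281/483406560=-46739.56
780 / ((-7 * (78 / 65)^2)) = -1625 / 21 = -77.38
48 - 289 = -241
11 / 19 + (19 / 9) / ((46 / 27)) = 1589 / 874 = 1.82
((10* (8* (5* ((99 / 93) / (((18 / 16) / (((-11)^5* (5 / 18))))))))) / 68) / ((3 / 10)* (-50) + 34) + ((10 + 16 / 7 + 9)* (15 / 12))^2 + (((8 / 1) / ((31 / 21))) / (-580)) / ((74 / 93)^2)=-521623342421795153 / 42074163799920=-12397.71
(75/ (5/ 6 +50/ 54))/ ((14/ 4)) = 12.18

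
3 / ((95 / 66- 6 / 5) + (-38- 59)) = -990 / 31931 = -0.03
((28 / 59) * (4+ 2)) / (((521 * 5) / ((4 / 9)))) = 224 / 461085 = 0.00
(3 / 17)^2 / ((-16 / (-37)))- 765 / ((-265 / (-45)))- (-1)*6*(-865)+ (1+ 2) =-1303007055 / 245072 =-5316.83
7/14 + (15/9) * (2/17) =71/102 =0.70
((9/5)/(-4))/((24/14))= -21/80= -0.26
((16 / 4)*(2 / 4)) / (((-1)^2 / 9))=18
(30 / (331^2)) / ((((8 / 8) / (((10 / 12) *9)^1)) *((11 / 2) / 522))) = 234900 / 1205171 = 0.19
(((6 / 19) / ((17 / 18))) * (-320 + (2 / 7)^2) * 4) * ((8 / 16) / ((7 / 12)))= -40632192 / 110789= -366.75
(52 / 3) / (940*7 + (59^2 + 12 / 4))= 13 / 7548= 0.00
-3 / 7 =-0.43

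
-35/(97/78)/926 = -0.03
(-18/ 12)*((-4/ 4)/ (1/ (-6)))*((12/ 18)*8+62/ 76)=-2103/ 38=-55.34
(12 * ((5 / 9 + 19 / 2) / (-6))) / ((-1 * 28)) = 181 / 252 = 0.72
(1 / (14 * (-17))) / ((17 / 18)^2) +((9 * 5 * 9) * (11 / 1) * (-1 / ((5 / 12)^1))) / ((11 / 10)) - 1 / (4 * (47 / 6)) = -31422487281 / 3232754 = -9720.04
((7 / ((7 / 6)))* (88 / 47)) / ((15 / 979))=172304 / 235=733.21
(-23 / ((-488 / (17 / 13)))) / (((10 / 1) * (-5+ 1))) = -391 / 253760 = -0.00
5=5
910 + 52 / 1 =962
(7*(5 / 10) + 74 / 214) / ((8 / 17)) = 8.17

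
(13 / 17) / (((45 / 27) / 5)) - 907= -15380 / 17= -904.71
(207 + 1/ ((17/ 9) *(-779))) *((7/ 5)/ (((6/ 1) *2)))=1599087/ 66215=24.15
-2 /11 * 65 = -130 /11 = -11.82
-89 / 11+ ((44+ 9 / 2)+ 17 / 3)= 3041 / 66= 46.08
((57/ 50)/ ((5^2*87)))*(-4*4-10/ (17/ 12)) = -0.01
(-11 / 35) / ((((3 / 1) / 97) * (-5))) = 1067 / 525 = 2.03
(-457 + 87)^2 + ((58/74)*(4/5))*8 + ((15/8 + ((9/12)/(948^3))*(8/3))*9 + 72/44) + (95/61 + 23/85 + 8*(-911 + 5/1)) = 12952685551341061643/99883942704480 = 129677.36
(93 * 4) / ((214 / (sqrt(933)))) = 53.10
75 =75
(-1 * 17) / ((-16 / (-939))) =-15963 / 16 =-997.69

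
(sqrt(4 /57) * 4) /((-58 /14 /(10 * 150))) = -28000 * sqrt(57) /551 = -383.66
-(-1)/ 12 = 1/ 12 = 0.08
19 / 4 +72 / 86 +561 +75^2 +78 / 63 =22368485 / 3612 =6192.83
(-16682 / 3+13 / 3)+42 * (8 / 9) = -5519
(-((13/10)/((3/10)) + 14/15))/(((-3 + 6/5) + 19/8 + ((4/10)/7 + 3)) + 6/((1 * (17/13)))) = -75208/117387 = -0.64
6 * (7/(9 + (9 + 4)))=1.91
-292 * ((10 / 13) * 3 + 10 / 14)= -80300 / 91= -882.42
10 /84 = 0.12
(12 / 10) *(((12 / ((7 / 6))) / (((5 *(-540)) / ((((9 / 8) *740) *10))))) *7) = -1332 / 5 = -266.40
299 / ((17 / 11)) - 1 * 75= 118.47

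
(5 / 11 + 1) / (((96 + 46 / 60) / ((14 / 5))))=1344 / 31933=0.04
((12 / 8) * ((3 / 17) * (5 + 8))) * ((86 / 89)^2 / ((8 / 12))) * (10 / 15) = 432666 / 134657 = 3.21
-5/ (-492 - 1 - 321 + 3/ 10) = 50/ 8137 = 0.01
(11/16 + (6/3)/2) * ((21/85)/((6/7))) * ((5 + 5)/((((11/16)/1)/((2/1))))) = 2646/187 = 14.15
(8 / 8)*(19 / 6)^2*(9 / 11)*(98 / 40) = 17689 / 880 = 20.10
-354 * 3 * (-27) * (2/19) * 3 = 172044/19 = 9054.95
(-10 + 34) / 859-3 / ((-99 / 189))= 54381 / 9449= 5.76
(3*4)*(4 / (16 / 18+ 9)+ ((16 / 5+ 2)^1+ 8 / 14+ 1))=268236 / 3115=86.11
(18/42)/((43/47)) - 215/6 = -63869/1806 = -35.36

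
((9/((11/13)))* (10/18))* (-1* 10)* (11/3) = -650/3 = -216.67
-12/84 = -1/7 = -0.14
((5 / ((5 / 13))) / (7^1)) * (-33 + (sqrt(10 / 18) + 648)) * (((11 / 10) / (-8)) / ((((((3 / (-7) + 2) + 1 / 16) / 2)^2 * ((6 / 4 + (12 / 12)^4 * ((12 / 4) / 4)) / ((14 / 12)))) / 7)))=-855.08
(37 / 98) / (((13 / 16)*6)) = 148 / 1911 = 0.08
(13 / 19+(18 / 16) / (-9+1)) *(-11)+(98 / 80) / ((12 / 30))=-3547 / 1216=-2.92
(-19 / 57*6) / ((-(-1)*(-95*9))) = 2 / 855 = 0.00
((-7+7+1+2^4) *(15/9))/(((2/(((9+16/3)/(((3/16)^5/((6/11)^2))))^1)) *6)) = 3832545280/88209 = 43448.46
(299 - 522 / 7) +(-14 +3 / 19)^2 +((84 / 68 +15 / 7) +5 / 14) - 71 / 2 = 16507758 / 42959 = 384.27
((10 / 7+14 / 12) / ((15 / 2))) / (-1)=-109 / 315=-0.35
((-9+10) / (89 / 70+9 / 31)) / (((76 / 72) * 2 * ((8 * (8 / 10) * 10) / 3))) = 29295 / 2060512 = 0.01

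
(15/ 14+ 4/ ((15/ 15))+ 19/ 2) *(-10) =-1020/ 7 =-145.71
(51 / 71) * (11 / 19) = 561 / 1349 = 0.42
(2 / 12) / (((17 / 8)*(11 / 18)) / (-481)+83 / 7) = 80808 / 5747603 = 0.01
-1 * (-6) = 6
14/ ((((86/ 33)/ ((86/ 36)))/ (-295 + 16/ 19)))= -143451/ 38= -3775.03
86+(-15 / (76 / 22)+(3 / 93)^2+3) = 84.66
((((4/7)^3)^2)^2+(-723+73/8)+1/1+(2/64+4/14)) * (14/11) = -315606516559547/348009506768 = -906.89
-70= -70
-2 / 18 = -1 / 9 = -0.11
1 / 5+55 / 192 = 467 / 960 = 0.49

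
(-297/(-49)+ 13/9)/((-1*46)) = -1655/10143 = -0.16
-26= -26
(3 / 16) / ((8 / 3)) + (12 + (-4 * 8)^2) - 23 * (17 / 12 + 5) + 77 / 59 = 20159129 / 22656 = 889.79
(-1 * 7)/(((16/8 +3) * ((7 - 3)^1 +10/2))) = -7/45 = -0.16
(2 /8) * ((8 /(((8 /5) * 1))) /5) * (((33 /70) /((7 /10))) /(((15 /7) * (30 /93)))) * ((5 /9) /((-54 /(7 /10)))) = -341 /194400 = -0.00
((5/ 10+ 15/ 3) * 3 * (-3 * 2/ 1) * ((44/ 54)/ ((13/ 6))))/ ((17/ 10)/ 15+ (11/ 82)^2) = -244081200/ 860977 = -283.49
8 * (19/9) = 152/9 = 16.89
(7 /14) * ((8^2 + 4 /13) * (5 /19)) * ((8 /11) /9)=80 /117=0.68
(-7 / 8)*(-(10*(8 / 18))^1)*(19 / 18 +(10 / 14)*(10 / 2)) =2915 / 162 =17.99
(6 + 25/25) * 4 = 28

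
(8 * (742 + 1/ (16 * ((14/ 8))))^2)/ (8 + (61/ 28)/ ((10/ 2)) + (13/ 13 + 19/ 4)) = 2158418645/ 6951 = 310519.15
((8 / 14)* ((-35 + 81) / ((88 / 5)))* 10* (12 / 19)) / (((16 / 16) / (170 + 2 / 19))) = 44601600 / 27797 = 1604.55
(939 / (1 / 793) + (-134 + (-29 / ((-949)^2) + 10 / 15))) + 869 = 2013823088801 / 2701803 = 745362.67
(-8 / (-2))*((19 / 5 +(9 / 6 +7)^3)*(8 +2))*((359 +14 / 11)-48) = 7718445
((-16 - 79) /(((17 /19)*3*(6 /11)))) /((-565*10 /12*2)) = 3971 /57630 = 0.07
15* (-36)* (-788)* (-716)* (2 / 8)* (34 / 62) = -1294857360 / 31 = -41769592.26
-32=-32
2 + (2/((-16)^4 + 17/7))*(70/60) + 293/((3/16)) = 2153461735/1376307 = 1564.67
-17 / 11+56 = 599 / 11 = 54.45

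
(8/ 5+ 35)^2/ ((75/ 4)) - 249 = -110973/ 625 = -177.56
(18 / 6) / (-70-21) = -3 / 91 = -0.03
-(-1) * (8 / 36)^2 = 4 / 81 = 0.05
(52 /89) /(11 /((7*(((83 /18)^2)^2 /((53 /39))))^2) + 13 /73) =70800076574607540785716 /21579721201641385460189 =3.28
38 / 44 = 19 / 22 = 0.86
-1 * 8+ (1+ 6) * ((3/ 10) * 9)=109/ 10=10.90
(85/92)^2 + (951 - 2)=8039561/8464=949.85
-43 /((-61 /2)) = 86 /61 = 1.41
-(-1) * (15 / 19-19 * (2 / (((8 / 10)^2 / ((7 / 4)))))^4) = -338562786985 / 19922944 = -16993.61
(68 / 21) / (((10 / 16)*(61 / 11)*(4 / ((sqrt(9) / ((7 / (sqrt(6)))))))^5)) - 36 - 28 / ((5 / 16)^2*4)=-107.68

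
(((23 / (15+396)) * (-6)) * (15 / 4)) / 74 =-345 / 20276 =-0.02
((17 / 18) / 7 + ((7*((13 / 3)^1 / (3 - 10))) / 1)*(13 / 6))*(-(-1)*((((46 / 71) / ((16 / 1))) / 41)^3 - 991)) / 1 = 810767398493780695 / 88408621167104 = 9170.68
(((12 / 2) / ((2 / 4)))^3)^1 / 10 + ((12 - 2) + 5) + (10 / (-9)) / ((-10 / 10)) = 8501 / 45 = 188.91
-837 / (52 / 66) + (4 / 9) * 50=-243389 / 234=-1040.12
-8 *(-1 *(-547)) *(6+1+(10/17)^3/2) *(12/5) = -1832196192/24565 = -74585.64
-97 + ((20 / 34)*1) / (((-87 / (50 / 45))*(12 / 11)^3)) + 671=3300668773 / 5750352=573.99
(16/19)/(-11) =-16/209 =-0.08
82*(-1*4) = -328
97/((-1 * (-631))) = 97/631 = 0.15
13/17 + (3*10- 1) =506/17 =29.76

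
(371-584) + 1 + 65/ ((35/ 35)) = -147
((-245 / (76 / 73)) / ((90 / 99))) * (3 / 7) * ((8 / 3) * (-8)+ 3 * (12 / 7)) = 68255 / 38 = 1796.18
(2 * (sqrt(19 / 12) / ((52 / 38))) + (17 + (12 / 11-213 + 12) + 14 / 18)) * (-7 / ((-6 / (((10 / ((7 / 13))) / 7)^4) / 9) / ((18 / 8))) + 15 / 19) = -5797470860285 / 27176919 + 6109031465 * sqrt(57) / 21412118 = -211169.31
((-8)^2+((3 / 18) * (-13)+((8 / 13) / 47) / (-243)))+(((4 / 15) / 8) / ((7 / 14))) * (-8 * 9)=84679021 / 1484730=57.03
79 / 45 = 1.76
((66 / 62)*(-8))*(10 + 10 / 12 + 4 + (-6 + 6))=-3916 / 31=-126.32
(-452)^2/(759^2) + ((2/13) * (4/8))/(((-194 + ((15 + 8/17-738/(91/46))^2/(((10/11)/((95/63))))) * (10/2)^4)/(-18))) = 8166579142318091083172/23027504196926132140149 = 0.35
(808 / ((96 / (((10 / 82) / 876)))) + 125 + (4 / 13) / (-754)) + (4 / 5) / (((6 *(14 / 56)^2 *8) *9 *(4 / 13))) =3963622393459 / 31684376880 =125.10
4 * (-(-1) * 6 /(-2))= -12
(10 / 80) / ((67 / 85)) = 85 / 536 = 0.16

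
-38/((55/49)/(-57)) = 106134/55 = 1929.71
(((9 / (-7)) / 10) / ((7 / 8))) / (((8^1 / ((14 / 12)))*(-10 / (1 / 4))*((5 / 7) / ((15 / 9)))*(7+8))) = 1 / 12000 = 0.00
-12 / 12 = -1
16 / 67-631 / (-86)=7.58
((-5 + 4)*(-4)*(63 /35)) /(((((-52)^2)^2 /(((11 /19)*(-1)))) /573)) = -56727 /173650880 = -0.00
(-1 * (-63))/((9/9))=63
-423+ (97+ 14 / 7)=-324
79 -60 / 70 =547 / 7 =78.14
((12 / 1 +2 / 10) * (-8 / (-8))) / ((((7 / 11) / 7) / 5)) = 671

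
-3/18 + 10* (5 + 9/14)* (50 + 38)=208553/42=4965.55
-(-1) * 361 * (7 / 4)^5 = 6067327 / 1024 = 5925.12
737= 737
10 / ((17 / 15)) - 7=31 / 17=1.82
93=93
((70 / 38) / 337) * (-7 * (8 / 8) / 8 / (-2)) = 245 / 102448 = 0.00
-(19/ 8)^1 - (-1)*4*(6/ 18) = -1.04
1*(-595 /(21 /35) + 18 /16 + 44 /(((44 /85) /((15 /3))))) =-13573 /24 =-565.54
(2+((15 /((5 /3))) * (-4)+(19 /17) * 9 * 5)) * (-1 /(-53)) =277 /901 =0.31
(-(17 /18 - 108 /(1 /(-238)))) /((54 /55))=-25447895 /972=-26180.96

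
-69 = -69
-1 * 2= -2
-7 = -7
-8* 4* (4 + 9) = -416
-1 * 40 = -40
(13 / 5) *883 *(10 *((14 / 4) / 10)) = 80353 / 10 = 8035.30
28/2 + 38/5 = 108/5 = 21.60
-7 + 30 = 23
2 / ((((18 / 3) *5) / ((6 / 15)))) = 2 / 75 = 0.03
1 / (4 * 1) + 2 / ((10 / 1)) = 9 / 20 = 0.45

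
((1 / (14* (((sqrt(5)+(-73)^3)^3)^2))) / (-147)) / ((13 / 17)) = -306873350497577779841973278651919 / 1673826573067738105008831802188978248951444190058969635054773402206592 - 443724206367204490561222393* sqrt(5) / 156921241225100447344577981455216710839197892818028403286385006456868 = -0.00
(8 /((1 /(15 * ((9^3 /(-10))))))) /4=-2187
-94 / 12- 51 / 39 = -713 / 78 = -9.14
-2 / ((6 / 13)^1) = -13 / 3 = -4.33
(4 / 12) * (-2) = -2 / 3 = -0.67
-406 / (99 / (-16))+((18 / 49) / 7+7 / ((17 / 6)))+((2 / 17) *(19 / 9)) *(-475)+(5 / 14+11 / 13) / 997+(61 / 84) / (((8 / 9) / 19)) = -8214882670705 / 239423472288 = -34.31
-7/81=-0.09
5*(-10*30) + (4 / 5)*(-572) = -9788 / 5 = -1957.60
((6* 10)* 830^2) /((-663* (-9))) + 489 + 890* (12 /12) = 16520831 /1989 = 8306.10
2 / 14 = 1 / 7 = 0.14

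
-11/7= -1.57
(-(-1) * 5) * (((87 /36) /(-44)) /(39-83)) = 145 /23232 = 0.01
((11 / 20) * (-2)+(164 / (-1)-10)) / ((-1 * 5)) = 1751 / 50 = 35.02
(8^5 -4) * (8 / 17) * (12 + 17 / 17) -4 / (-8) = 6814929 / 34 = 200439.09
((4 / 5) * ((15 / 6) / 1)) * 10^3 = 2000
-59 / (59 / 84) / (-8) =21 / 2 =10.50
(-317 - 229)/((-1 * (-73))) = -546/73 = -7.48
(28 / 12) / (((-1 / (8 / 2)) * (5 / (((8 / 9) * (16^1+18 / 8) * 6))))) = -8176 / 45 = -181.69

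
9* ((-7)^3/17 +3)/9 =-292/17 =-17.18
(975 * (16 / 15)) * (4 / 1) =4160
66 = 66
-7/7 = -1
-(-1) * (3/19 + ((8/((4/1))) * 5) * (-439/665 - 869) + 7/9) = -10408712/1197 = -8695.67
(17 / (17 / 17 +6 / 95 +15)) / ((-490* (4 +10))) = -323 / 2093672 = -0.00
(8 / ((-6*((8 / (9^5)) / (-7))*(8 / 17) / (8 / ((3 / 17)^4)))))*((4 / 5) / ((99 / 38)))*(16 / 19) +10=17174590822 / 55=312265287.67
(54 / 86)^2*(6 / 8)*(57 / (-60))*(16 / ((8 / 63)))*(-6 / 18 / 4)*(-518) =-226006767 / 147920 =-1527.90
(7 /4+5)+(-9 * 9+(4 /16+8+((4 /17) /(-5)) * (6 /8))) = -5613 /85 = -66.04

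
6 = 6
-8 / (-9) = 8 / 9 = 0.89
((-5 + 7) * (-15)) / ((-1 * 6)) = 5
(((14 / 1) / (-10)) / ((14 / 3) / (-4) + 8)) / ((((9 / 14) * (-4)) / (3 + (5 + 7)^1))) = 49 / 41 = 1.20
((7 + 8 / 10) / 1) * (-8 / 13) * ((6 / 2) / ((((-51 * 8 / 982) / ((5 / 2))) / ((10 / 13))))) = 14730 / 221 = 66.65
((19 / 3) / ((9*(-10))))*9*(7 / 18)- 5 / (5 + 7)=-179 / 270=-0.66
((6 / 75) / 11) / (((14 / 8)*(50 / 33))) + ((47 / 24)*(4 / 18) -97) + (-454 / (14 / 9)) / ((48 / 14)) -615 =-752869283 / 945000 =-796.69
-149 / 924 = -0.16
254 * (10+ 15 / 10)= 2921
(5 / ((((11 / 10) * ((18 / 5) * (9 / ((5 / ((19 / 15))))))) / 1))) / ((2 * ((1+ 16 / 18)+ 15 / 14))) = 0.09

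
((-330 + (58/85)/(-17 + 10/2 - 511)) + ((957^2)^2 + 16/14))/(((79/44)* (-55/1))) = -1044062258496293476/122918075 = -8493968511.11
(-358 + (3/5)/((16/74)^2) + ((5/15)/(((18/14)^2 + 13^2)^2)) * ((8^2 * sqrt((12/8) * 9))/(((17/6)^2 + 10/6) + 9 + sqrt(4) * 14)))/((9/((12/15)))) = -110453/3600 + 307328 * sqrt(6)/146925796205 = -30.68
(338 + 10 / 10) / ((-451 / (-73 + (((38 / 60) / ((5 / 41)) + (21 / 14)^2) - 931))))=33783271 / 45100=749.07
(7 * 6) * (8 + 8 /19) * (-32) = -215040 /19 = -11317.89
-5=-5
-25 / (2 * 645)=-5 / 258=-0.02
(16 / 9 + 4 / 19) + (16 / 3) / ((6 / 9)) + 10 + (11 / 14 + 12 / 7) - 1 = 7349 / 342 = 21.49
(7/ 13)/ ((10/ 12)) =42/ 65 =0.65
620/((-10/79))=-4898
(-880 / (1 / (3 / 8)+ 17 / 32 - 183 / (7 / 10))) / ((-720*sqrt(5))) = -2464*sqrt(5) / 2602965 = -0.00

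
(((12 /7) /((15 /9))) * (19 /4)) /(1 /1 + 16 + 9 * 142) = 171 /45325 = 0.00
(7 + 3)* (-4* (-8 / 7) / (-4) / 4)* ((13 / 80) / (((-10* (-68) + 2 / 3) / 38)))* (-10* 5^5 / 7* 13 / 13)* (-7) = -11578125 / 14294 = -810.00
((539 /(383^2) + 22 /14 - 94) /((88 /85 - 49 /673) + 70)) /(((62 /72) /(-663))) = 129578987535449400 /129217130355817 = 1002.80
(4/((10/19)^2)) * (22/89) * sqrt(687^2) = 5456154/2225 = 2452.20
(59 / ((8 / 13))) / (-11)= -767 / 88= -8.72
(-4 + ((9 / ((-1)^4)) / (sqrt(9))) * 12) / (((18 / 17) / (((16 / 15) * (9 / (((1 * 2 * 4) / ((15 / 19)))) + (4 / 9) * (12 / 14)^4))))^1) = 24884192 / 684285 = 36.37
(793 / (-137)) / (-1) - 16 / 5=1773 / 685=2.59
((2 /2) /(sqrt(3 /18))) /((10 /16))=8 * sqrt(6) /5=3.92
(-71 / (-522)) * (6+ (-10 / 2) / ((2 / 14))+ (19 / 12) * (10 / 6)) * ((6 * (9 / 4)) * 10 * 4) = -336895 / 174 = -1936.18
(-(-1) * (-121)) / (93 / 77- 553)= 9317 / 42488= 0.22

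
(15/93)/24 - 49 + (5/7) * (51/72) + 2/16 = -83957/1736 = -48.36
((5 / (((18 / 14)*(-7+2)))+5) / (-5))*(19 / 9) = -722 / 405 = -1.78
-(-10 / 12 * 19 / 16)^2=-9025 / 9216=-0.98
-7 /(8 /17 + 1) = -119 /25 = -4.76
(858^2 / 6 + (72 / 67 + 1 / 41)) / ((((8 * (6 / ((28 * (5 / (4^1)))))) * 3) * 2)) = 11796520295 / 791136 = 14910.86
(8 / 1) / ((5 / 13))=104 / 5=20.80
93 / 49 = 1.90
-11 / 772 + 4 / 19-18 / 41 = -145985 / 601388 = -0.24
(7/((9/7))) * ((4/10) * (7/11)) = 686/495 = 1.39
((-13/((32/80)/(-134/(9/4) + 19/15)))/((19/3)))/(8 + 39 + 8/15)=170495/27094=6.29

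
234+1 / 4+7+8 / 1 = 997 / 4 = 249.25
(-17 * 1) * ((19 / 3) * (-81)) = 8721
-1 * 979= -979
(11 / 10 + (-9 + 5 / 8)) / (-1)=291 / 40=7.28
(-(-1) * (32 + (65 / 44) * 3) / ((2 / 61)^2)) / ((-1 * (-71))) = 5964763 / 12496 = 477.33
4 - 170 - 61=-227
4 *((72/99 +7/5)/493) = 468/27115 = 0.02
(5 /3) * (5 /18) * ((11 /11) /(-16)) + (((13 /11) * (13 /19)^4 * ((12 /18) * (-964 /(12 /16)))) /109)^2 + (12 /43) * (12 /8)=12342390857891946346727 /2721263688223170067296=4.54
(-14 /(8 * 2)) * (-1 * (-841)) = -5887 /8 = -735.88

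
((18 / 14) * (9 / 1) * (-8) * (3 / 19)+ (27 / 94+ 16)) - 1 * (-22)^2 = -6030081 / 12502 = -482.33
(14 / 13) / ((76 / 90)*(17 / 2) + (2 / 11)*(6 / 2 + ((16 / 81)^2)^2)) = 33145975170 / 237717296011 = 0.14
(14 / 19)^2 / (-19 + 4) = -196 / 5415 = -0.04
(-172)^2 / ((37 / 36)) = 1065024 / 37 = 28784.43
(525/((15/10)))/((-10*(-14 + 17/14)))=490/179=2.74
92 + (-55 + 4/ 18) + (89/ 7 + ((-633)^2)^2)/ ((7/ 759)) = 7677099430758431/ 441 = 17408388731878.53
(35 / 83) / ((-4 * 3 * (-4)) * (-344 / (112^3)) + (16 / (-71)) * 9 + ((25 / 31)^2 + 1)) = -26211620960 / 24214513541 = -1.08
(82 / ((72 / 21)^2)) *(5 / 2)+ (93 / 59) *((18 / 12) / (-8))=582611 / 33984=17.14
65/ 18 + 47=911/ 18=50.61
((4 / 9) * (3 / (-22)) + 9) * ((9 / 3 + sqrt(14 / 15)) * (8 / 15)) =472 * sqrt(210) / 1485 + 472 / 33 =18.91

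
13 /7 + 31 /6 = 295 /42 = 7.02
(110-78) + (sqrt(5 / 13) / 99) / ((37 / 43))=43*sqrt(65) / 47619 + 32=32.01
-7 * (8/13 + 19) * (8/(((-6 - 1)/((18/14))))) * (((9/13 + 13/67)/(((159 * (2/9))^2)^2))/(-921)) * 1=-23918490/192000076264087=-0.00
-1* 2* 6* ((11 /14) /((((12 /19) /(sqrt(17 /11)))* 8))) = -19* sqrt(187) /112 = -2.32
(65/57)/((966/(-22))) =-715/27531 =-0.03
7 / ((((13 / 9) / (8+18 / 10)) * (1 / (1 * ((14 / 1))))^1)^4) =569785133.94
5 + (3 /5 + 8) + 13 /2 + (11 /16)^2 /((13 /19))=345959 /16640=20.79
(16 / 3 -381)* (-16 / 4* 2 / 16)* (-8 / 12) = -1127 / 9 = -125.22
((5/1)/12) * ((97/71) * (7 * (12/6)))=3395/426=7.97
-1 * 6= -6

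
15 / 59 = 0.25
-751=-751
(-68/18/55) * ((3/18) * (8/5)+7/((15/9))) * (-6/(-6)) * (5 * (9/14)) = -1139/1155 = -0.99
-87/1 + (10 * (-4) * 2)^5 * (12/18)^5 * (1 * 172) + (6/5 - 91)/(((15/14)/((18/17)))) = -7665090578149913/103275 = -74220194414.43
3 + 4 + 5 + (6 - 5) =13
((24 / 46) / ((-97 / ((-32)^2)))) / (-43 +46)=-4096 / 2231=-1.84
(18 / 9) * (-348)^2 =242208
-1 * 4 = -4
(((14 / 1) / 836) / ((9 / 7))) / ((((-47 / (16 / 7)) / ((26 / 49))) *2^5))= -13 / 1237698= -0.00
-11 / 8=-1.38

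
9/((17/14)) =126/17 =7.41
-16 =-16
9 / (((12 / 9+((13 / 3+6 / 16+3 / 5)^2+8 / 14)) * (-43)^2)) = 0.00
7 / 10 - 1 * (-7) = 77 / 10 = 7.70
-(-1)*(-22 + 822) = 800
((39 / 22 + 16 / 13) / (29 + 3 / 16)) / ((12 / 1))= 1718 / 200343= 0.01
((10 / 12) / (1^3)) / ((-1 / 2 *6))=-5 / 18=-0.28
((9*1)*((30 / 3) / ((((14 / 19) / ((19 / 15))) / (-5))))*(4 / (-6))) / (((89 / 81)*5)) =93.87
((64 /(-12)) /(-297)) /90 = 8 /40095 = 0.00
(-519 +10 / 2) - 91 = -605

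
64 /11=5.82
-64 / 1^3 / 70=-32 / 35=-0.91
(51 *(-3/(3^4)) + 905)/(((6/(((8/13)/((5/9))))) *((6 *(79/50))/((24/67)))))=1300480/206427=6.30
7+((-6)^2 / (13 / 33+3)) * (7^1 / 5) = 437 / 20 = 21.85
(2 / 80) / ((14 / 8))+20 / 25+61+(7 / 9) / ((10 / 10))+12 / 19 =756787 / 11970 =63.22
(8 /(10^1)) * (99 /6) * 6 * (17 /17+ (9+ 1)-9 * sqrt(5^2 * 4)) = -6256.80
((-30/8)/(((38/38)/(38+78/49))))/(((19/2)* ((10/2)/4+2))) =-58200/12103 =-4.81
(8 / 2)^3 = 64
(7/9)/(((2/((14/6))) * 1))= 49/54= 0.91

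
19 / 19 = 1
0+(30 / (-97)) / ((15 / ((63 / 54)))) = -7 / 291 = -0.02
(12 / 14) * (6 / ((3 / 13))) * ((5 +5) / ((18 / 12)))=1040 / 7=148.57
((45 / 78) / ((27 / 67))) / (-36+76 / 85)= -28475 / 698256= -0.04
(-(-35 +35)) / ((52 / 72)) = 0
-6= -6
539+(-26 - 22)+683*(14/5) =12017/5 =2403.40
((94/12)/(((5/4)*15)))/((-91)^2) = 94/1863225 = 0.00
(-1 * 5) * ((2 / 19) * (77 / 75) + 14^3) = -3910354 / 285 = -13720.54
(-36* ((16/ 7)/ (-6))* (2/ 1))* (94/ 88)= 2256/ 77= 29.30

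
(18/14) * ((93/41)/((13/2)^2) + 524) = 32680512/48503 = 673.78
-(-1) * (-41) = -41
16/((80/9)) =9/5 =1.80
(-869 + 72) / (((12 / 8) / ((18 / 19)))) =-9564 / 19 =-503.37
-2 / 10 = -1 / 5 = -0.20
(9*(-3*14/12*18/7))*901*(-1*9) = 656829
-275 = -275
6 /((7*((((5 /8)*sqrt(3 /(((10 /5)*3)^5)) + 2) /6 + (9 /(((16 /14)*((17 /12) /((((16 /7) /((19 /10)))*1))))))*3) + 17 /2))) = 108019028238336 /3641443302711641 - 5408415360*sqrt(2) /3641443302711641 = 0.03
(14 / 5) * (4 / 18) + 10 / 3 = 178 / 45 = 3.96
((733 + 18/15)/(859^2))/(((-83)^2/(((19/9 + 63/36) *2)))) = 0.00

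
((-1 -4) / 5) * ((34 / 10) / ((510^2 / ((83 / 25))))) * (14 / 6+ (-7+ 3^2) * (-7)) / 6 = 581 / 6885000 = 0.00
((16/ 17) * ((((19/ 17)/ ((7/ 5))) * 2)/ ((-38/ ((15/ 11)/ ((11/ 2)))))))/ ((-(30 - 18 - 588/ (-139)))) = 6950/ 11504801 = 0.00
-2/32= -1/16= -0.06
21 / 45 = 0.47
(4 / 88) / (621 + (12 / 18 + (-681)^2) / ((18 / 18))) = 3 / 30649256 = 0.00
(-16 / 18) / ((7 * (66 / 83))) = -332 / 2079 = -0.16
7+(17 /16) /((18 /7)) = 2135 /288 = 7.41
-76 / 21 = -3.62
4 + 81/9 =13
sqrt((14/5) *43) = sqrt(3010)/5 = 10.97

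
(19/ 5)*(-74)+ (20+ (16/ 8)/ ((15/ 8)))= -3902/ 15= -260.13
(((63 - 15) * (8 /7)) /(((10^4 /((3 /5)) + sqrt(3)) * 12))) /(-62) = -2400000 /542499994141 + 144 * sqrt(3) /542499994141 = -0.00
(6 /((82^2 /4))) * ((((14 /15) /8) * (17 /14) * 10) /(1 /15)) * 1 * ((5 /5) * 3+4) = 1785 /3362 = 0.53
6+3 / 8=51 / 8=6.38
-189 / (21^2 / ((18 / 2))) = -27 / 7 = -3.86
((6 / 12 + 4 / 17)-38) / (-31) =1267 / 1054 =1.20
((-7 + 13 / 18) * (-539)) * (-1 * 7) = -426349 / 18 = -23686.06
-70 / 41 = -1.71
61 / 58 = 1.05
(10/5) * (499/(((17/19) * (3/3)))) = 18962/17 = 1115.41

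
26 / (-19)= -1.37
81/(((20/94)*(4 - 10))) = -1269/20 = -63.45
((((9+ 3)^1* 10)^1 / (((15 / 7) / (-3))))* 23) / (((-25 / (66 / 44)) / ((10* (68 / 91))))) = 112608 / 65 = 1732.43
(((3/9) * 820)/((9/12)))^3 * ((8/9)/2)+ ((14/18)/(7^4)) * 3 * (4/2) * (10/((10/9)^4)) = 24207260686348907/1125211500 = 21513520.51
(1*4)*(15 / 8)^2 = 14.06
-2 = -2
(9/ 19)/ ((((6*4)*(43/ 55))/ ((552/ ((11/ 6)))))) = 6210/ 817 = 7.60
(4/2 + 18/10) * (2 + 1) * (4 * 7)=1596/5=319.20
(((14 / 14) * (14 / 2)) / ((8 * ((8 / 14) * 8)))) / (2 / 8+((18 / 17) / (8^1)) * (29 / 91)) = 0.66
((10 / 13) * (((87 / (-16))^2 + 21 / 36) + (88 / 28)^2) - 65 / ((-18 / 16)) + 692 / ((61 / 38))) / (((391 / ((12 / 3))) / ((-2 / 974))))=-23261228729 / 2130921610272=-0.01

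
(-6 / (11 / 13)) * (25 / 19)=-1950 / 209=-9.33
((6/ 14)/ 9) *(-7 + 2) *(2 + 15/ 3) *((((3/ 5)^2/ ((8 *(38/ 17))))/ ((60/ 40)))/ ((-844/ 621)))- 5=-3196643/ 641440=-4.98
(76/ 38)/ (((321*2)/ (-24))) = -8/ 107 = -0.07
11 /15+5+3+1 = 146 /15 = 9.73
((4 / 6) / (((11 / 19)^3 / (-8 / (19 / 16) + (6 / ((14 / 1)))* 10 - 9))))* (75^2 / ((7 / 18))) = -37111702500 / 65219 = -569032.07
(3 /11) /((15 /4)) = 4 /55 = 0.07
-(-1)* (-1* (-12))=12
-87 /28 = -3.11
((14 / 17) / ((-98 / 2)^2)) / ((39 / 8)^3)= 1024 / 345889089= 0.00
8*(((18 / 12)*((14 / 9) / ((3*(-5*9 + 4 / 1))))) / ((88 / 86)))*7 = -4214 / 4059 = -1.04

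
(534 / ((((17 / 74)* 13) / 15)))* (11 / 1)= 6520140 / 221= 29502.90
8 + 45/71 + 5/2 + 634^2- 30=57075073/142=401937.13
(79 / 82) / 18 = 79 / 1476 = 0.05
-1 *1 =-1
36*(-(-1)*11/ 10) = 198/ 5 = 39.60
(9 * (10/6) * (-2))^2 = 900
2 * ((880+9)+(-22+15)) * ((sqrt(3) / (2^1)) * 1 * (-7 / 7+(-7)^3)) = -303408 * sqrt(3) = -525518.07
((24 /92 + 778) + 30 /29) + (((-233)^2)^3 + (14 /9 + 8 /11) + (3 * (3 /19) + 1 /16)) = 3211960074754257560995 /20074032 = 160005726540351.11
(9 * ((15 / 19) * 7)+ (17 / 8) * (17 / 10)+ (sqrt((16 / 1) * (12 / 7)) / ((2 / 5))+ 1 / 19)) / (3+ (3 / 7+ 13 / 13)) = 20 * sqrt(21) / 31+ 568197 / 47120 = 15.02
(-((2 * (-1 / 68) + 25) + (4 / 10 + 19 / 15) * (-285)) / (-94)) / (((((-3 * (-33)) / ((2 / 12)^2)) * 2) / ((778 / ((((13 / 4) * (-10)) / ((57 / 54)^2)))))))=15025903 / 838758240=0.02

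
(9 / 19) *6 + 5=149 / 19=7.84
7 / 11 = 0.64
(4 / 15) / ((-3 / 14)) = -1.24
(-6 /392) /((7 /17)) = -51 /1372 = -0.04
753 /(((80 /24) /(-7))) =-15813 /10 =-1581.30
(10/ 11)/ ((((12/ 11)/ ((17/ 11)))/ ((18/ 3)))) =85/ 11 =7.73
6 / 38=3 / 19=0.16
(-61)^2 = 3721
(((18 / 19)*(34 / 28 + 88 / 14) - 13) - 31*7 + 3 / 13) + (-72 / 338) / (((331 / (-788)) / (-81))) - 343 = -644869209 / 1062841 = -606.74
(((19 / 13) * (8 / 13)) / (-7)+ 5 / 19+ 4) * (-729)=-67749615 / 22477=-3014.18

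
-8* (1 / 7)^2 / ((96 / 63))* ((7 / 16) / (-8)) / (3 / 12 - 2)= -3 / 896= -0.00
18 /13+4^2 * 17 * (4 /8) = 1786 /13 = 137.38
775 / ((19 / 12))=9300 / 19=489.47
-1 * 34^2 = -1156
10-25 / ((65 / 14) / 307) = -1643.08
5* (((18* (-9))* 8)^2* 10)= 83980800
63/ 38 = 1.66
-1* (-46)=46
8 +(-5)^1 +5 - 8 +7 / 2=7 / 2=3.50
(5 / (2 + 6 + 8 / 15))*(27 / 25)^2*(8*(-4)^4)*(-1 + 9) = 279936 / 25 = 11197.44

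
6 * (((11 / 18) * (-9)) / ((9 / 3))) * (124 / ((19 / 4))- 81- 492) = 114301 / 19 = 6015.84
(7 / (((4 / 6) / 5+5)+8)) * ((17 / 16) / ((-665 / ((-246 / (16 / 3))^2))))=-6944211 / 3832832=-1.81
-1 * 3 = -3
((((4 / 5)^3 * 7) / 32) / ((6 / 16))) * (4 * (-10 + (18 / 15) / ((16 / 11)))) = -10.96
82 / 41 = 2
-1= -1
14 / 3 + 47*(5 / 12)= 97 / 4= 24.25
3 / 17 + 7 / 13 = 158 / 221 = 0.71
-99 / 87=-33 / 29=-1.14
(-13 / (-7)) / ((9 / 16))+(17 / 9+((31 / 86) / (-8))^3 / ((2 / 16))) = 4436501045 / 854859264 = 5.19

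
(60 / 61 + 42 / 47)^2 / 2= 14482962 / 8219689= 1.76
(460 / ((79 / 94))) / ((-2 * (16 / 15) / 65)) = -5269875 / 316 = -16676.82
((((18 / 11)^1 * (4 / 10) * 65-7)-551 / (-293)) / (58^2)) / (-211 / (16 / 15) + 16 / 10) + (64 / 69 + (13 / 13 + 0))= 5658636870523 / 2935770149499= 1.93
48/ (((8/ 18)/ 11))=1188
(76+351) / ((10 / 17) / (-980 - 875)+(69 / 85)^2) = 648.30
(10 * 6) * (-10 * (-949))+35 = 569435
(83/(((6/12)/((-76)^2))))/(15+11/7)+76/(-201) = 337261324/5829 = 57859.21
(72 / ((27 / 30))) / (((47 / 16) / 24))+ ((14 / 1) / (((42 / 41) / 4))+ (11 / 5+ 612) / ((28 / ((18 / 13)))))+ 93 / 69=2183848127 / 2951130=740.00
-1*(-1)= 1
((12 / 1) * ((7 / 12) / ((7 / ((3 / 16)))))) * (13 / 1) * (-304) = -741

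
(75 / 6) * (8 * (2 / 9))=200 / 9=22.22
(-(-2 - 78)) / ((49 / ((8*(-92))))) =-58880 / 49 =-1201.63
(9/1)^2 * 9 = 729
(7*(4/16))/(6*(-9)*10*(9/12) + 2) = -7/1612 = -0.00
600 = 600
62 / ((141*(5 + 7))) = 31 / 846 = 0.04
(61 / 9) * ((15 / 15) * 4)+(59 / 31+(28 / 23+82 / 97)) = 31.08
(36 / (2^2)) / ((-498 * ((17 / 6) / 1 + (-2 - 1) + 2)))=-9 / 913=-0.01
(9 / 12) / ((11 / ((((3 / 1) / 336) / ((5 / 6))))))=9 / 12320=0.00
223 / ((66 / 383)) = 85409 / 66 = 1294.08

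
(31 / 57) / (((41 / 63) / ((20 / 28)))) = 465 / 779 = 0.60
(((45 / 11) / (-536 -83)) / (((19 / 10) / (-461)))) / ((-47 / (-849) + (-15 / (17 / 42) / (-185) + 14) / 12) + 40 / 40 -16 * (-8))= 110782656450 / 8997780347281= 0.01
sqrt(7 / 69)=sqrt(483) / 69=0.32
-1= -1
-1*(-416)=416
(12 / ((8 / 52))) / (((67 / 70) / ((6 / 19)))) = 32760 / 1273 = 25.73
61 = 61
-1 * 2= -2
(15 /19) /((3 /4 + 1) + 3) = 60 /361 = 0.17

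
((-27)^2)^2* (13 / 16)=6908733 / 16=431795.81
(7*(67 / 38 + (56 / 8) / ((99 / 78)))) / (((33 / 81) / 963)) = 553725963 / 4598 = 120427.57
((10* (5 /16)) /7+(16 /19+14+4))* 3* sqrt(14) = 61569* sqrt(14) /1064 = 216.51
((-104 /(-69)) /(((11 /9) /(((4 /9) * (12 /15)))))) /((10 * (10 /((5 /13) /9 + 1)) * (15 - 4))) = 3904 /9392625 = 0.00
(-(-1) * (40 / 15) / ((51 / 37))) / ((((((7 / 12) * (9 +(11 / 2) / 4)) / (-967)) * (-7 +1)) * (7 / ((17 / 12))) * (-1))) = -1144928 / 109809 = -10.43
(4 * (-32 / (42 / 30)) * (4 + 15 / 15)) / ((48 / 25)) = -5000 / 21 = -238.10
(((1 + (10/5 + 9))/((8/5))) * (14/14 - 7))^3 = -91125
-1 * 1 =-1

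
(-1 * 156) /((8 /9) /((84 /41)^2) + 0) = -1238328 /1681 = -736.66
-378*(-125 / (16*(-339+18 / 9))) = -23625 / 2696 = -8.76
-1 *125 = -125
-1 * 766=-766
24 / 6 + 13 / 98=405 / 98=4.13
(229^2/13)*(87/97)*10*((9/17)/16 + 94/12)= 48809722955/171496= 284611.44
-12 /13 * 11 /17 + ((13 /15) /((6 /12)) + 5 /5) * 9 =26523 /1105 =24.00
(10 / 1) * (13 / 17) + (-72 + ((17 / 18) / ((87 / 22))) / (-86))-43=-122895029 / 1144746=-107.36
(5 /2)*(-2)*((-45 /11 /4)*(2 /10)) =45 /44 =1.02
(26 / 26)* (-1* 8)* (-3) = 24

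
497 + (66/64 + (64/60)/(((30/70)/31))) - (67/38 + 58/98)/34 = 13107434863/22790880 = 575.12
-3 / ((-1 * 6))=1 / 2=0.50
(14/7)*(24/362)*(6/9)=0.09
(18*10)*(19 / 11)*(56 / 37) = 191520 / 407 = 470.57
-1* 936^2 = -876096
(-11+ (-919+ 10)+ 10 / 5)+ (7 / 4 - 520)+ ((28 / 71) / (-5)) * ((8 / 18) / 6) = -55066049 / 38340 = -1436.26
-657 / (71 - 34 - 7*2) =-657 / 23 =-28.57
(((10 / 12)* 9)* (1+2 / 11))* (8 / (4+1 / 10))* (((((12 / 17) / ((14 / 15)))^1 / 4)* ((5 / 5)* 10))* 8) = 14040000 / 53669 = 261.60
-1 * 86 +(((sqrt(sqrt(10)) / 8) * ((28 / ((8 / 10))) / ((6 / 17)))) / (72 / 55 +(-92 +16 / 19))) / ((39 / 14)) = -86 - 4352425 * 10^(1 / 4) / 87882912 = -86.09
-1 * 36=-36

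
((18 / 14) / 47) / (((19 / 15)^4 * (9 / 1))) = 50625 / 42875609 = 0.00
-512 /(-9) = 512 /9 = 56.89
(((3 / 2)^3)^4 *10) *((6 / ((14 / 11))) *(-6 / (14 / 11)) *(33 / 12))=-31830658695 / 401408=-79297.52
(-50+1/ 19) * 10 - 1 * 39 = -10231/ 19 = -538.47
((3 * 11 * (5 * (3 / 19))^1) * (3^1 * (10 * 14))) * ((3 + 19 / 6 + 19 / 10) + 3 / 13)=90791.42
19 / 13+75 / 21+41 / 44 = 23883 / 4004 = 5.96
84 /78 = 14 /13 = 1.08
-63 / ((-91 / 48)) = 432 / 13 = 33.23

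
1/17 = 0.06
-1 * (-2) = 2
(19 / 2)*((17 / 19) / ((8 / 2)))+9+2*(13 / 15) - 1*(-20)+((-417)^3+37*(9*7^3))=-8687695337 / 120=-72397461.14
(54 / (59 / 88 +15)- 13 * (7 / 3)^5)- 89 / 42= -601708879 / 670194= -897.81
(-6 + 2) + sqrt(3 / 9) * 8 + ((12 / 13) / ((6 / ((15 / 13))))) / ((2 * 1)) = -661 / 169 + 8 * sqrt(3) / 3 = 0.71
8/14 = 4/7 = 0.57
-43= -43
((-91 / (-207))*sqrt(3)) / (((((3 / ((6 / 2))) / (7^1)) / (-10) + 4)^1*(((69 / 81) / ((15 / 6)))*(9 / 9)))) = 15925*sqrt(3) / 49197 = 0.56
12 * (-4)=-48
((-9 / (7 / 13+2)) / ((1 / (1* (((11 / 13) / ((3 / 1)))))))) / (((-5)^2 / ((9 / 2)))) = -9 / 50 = -0.18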